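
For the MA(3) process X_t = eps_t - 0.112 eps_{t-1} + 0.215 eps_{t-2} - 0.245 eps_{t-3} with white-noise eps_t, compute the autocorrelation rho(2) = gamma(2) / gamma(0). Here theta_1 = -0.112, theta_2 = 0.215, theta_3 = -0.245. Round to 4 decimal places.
\rho(2) = 0.2167

For an MA(q) process with theta_0 = 1, the autocovariance is
  gamma(k) = sigma^2 * sum_{i=0..q-k} theta_i * theta_{i+k},
and rho(k) = gamma(k) / gamma(0). Sigma^2 cancels.
  numerator   = (1)*(0.215) + (-0.112)*(-0.245) = 0.24244.
  denominator = (1)^2 + (-0.112)^2 + (0.215)^2 + (-0.245)^2 = 1.118794.
  rho(2) = 0.24244 / 1.118794 = 0.2167.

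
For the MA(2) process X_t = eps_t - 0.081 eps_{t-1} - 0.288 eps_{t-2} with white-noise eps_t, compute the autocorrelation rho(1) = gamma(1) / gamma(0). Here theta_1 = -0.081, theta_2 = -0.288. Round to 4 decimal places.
\rho(1) = -0.0529

For an MA(q) process with theta_0 = 1, the autocovariance is
  gamma(k) = sigma^2 * sum_{i=0..q-k} theta_i * theta_{i+k},
and rho(k) = gamma(k) / gamma(0). Sigma^2 cancels.
  numerator   = (1)*(-0.081) + (-0.081)*(-0.288) = -0.057672.
  denominator = (1)^2 + (-0.081)^2 + (-0.288)^2 = 1.089505.
  rho(1) = -0.057672 / 1.089505 = -0.0529.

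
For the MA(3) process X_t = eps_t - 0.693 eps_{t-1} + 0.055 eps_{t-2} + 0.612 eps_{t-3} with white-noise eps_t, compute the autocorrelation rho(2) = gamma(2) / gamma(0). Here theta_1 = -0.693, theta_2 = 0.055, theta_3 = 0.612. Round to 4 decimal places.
\rho(2) = -0.1987

For an MA(q) process with theta_0 = 1, the autocovariance is
  gamma(k) = sigma^2 * sum_{i=0..q-k} theta_i * theta_{i+k},
and rho(k) = gamma(k) / gamma(0). Sigma^2 cancels.
  numerator   = (1)*(0.055) + (-0.693)*(0.612) = -0.369116.
  denominator = (1)^2 + (-0.693)^2 + (0.055)^2 + (0.612)^2 = 1.857818.
  rho(2) = -0.369116 / 1.857818 = -0.1987.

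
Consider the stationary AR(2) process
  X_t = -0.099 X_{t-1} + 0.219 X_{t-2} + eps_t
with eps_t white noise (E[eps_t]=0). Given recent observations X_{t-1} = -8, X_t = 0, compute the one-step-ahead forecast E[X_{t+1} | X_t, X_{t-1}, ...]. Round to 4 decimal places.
E[X_{t+1} \mid \mathcal F_t] = -1.7520

For an AR(p) model X_t = c + sum_i phi_i X_{t-i} + eps_t, the
one-step-ahead conditional mean is
  E[X_{t+1} | X_t, ...] = c + sum_i phi_i X_{t+1-i}.
Substitute known values:
  E[X_{t+1} | ...] = (-0.099) * (0) + (0.219) * (-8)
                   = -1.7520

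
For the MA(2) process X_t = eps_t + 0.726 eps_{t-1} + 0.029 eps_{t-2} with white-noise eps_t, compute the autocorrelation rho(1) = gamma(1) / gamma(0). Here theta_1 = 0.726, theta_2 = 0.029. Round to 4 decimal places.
\rho(1) = 0.4889

For an MA(q) process with theta_0 = 1, the autocovariance is
  gamma(k) = sigma^2 * sum_{i=0..q-k} theta_i * theta_{i+k},
and rho(k) = gamma(k) / gamma(0). Sigma^2 cancels.
  numerator   = (1)*(0.726) + (0.726)*(0.029) = 0.747054.
  denominator = (1)^2 + (0.726)^2 + (0.029)^2 = 1.527917.
  rho(1) = 0.747054 / 1.527917 = 0.4889.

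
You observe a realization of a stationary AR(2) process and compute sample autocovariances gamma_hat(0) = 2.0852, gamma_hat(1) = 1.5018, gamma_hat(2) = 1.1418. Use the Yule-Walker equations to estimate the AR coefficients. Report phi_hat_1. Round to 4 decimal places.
\hat\phi_{1} = 0.6770

The Yule-Walker equations for an AR(p) process read, in matrix form,
  Gamma_p phi = r_p,   with   (Gamma_p)_{ij} = gamma(|i - j|),
                       (r_p)_i = gamma(i),   i,j = 1..p.
Substitute the sample gammas (Toeplitz matrix and right-hand side of size 2):
  Gamma_p = [[2.0852, 1.5018], [1.5018, 2.0852]]
  r_p     = [1.5018, 1.1418]
Written out:
  2.0852 phi_1 + 1.5018 phi_2 = 1.5018
  1.5018 phi_1 + 2.0852 phi_2 = 1.1418
Solve by Cramer's rule:
  det = gamma(0)^2 - gamma(1)^2 = (2.0852)^2 - (1.5018)^2 = 4.34805904 - 2.25540324 = 2.0926558
  phi_hat_1 = [gamma(1) gamma(0) - gamma(1) gamma(2)] / det = [(1.5018)(2.0852) - (1.5018)(1.1418)] / 2.0926558 = 1.41679812 / 2.0926558 = 0.677
  phi_hat_2 = [gamma(0) gamma(2) - gamma(1)^2] / det = [(2.0852)(1.1418) - (1.5018)^2] / 2.0926558 = 0.12547812 / 2.0926558 = 0.06
So phi_hat = [0.6770, 0.0600].
Therefore phi_hat_1 = 0.6770.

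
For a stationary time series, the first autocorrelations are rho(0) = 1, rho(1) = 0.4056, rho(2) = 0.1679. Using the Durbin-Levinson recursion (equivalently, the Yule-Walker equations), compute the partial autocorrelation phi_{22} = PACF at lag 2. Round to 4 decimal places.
\phi_{22} = 0.0041

The PACF at lag k is phi_{kk}, the last component of the solution
to the Yule-Walker system G_k phi = r_k where
  (G_k)_{ij} = rho(|i - j|), (r_k)_i = rho(i), i,j = 1..k.
Equivalently, Durbin-Levinson gives phi_{kk} iteratively:
  phi_{11} = rho(1)
  phi_{kk} = [rho(k) - sum_{j=1..k-1} phi_{k-1,j} rho(k-j)]
            / [1 - sum_{j=1..k-1} phi_{k-1,j} rho(j)],
  phi_{k,j} = phi_{k-1,j} - phi_{kk} phi_{k-1,k-j},  j = 1..k-1.
Step k = 1:
  phi_11 = rho(1) = 0.4056.
Step k = 2:
  phi_22 = [rho(2) - phi_11 rho(1)] / [1 - phi_11 rho(1)] = [0.1679 - (0.4056)(0.4056)] / [1 - (0.4056)(0.4056)]
         = 0.00338864 / 0.83548864 = 0.0041.
Therefore phi_{22} = 0.0041.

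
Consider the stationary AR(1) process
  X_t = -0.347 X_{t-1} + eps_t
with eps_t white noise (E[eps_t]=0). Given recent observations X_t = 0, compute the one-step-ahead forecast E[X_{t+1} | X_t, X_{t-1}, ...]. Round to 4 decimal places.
E[X_{t+1} \mid \mathcal F_t] = 0.0000

For an AR(p) model X_t = c + sum_i phi_i X_{t-i} + eps_t, the
one-step-ahead conditional mean is
  E[X_{t+1} | X_t, ...] = c + sum_i phi_i X_{t+1-i}.
Substitute known values:
  E[X_{t+1} | ...] = (-0.347) * (0)
                   = 0.0000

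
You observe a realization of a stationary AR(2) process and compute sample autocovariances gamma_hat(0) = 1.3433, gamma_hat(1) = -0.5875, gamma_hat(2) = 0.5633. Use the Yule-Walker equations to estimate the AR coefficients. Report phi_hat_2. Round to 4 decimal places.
\hat\phi_{2} = 0.2820

The Yule-Walker equations for an AR(p) process read, in matrix form,
  Gamma_p phi = r_p,   with   (Gamma_p)_{ij} = gamma(|i - j|),
                       (r_p)_i = gamma(i),   i,j = 1..p.
Substitute the sample gammas (Toeplitz matrix and right-hand side of size 2):
  Gamma_p = [[1.3433, -0.5875], [-0.5875, 1.3433]]
  r_p     = [-0.5875, 0.5633]
Written out:
  1.3433 phi_1 - 0.5875 phi_2 = -0.5875
  -0.5875 phi_1 + 1.3433 phi_2 = 0.5633
Solve by Cramer's rule:
  det = gamma(0)^2 - gamma(1)^2 = (1.3433)^2 - (-0.5875)^2 = 1.80445489 - 0.34515625 = 1.45929864
  phi_hat_1 = [gamma(1) gamma(0) - gamma(1) gamma(2)] / det = [(-0.5875)(1.3433) - (-0.5875)(0.5633)] / 1.45929864 = -0.45825 / 1.45929864 = -0.314
  phi_hat_2 = [gamma(0) gamma(2) - gamma(1)^2] / det = [(1.3433)(0.5633) - (-0.5875)^2] / 1.45929864 = 0.41152464 / 1.45929864 = 0.282
So phi_hat = [-0.3140, 0.2820].
Therefore phi_hat_2 = 0.2820.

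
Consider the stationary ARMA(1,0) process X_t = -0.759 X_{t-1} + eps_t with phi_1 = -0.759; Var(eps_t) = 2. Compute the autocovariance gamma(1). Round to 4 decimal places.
\gamma(1) = -3.5809

Multiply the model equation by X_{t-k} and take expectations. With theta_0 = psi_0 = 1 and psi_j the MA(infinity) weights, this gives
  gamma(k) - sum_i phi_i gamma(k-i) = c_k,
  c_k = sigma^2 * sum_{j=k..q} theta_j psi_{j-k}   (c_k = 0 for k > q),
using gamma(-m) = gamma(m).
Pure AR (q = 0): c_0 = sigma^2 = 2, c_k = 0 for k >= 1.
Equations for k = 0 and k = 1 (AR order 1):
  gamma(0) = phi_1 gamma(1) + c_0
  gamma(1) = phi_1 gamma(0) + c_1
Substituting the second into the first: gamma(0) (1 - phi_1^2) = c_0 + phi_1 c_1, so
  gamma(0) = c_0 / (1 - phi_1^2) = 2 / (1 - (-0.759)^2) = 2 / 0.423919 = 4.717882.
  gamma(1) = phi_1 gamma(0) = (-0.759)(4.717882) = -3.580873.
Therefore gamma(1) = -3.5809 (to 4 decimal places).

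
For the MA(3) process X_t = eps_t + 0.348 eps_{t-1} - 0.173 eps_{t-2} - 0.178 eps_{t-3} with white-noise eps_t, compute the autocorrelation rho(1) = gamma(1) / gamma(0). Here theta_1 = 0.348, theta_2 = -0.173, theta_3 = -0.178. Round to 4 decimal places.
\rho(1) = 0.2694

For an MA(q) process with theta_0 = 1, the autocovariance is
  gamma(k) = sigma^2 * sum_{i=0..q-k} theta_i * theta_{i+k},
and rho(k) = gamma(k) / gamma(0). Sigma^2 cancels.
  numerator   = (1)*(0.348) + (0.348)*(-0.173) + (-0.173)*(-0.178) = 0.31859.
  denominator = (1)^2 + (0.348)^2 + (-0.173)^2 + (-0.178)^2 = 1.182717.
  rho(1) = 0.31859 / 1.182717 = 0.2694.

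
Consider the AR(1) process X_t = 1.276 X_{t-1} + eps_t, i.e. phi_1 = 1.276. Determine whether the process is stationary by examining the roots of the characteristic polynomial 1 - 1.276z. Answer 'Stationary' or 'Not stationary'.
\text{Not stationary}

The AR(p) characteristic polynomial is P(z) = 1 - 1.276z.
Stationarity requires all roots to lie outside the unit circle, i.e. |z| > 1 for every root.
This is linear in z: 1 + (-1.276) z = 0  =>  z = -1/(-1.276) = 0.783699,  |z| = 0.783699.
Moduli of all roots: 0.7837.
All moduli strictly greater than 1? No.
Verdict: Not stationary.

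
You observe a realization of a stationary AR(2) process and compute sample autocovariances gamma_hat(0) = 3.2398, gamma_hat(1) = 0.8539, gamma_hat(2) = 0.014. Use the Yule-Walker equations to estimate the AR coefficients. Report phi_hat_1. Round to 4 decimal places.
\hat\phi_{1} = 0.2820

The Yule-Walker equations for an AR(p) process read, in matrix form,
  Gamma_p phi = r_p,   with   (Gamma_p)_{ij} = gamma(|i - j|),
                       (r_p)_i = gamma(i),   i,j = 1..p.
Substitute the sample gammas (Toeplitz matrix and right-hand side of size 2):
  Gamma_p = [[3.2398, 0.8539], [0.8539, 3.2398]]
  r_p     = [0.8539, 0.014]
Written out:
  3.2398 phi_1 + 0.8539 phi_2 = 0.8539
  0.8539 phi_1 + 3.2398 phi_2 = 0.014
Solve by Cramer's rule:
  det = gamma(0)^2 - gamma(1)^2 = (3.2398)^2 - (0.8539)^2 = 10.49630404 - 0.72914521 = 9.76715883
  phi_hat_1 = [gamma(1) gamma(0) - gamma(1) gamma(2)] / det = [(0.8539)(3.2398) - (0.8539)(0.014)] / 9.76715883 = 2.75451062 / 9.76715883 = 0.282
  phi_hat_2 = [gamma(0) gamma(2) - gamma(1)^2] / det = [(3.2398)(0.014) - (0.8539)^2] / 9.76715883 = -0.68378801 / 9.76715883 = -0.07
So phi_hat = [0.2820, -0.0700].
Therefore phi_hat_1 = 0.2820.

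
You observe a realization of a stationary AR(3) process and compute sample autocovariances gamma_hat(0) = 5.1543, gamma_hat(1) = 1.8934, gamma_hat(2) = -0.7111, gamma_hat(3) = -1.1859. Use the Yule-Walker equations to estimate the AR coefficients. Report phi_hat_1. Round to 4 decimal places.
\hat\phi_{1} = 0.4640

The Yule-Walker equations for an AR(p) process read, in matrix form,
  Gamma_p phi = r_p,   with   (Gamma_p)_{ij} = gamma(|i - j|),
                       (r_p)_i = gamma(i),   i,j = 1..p.
Substitute the sample gammas (Toeplitz matrix and right-hand side of size 3):
  Gamma_p = [[5.1543, 1.8934, -0.7111], [1.8934, 5.1543, 1.8934], [-0.7111, 1.8934, 5.1543]]
  r_p     = [1.8934, -0.7111, -1.1859]
Written out (R1..R3):
  (R1) 5.1543 phi_1 + 1.8934 phi_2 - 0.7111 phi_3 = 1.8934
  (R2) 1.8934 phi_1 + 5.1543 phi_2 + 1.8934 phi_3 = -0.7111
  (R3) -0.7111 phi_1 + 1.8934 phi_2 + 5.1543 phi_3 = -1.1859
Gaussian elimination:
  R2 <- R2 - (1.8934/5.1543) R1 = R2 - (0.367344) R1:  4.458771 phi_2 + 2.154618 phi_3 = -1.406629
  R3 <- R3 - (-0.7111/5.1543) R1 = R3 - (-0.137962) R1:  2.154618 phi_2 + 5.056195 phi_3 = -0.924682
  R3 <- R3 - (2.154618/4.458771) R2 = R3 - (0.483231) R2:  4.015016 phi_3 = -0.244955
Back-substitution:
  phi_hat_3 = -0.244955 / 4.015016 = -0.06101
  phi_hat_2 = (-1.406629 - (2.154618)(-0.06101)) / 4.458771 = -0.285993
  phi_hat_1 = (1.8934 - (1.8934)(-0.285993) - (-0.7111)(-0.06101)) / 5.1543 = 0.463984
So phi_hat = [0.4640, -0.2860, -0.0610].
Therefore phi_hat_1 = 0.4640.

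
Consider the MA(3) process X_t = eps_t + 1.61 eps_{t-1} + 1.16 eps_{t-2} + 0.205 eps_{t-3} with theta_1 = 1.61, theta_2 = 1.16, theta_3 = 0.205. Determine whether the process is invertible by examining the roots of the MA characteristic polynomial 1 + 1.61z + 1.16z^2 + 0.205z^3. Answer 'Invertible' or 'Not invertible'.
\text{Invertible}

The MA(q) characteristic polynomial is P(z) = 1 + 1.61z + 1.16z^2 + 0.205z^3.
Invertibility requires all roots to lie outside the unit circle, i.e. |z| > 1 for every root.
Degree 3: look for a simple real root z0 first, then factor out (1 - z/z0) and solve the remaining quadratic.
Testing z0 = -4: P(-4) = 1 + (1.61)(-4) + (1.16)(-4)^2 + (0.205)(-4)^3
  = 1 + (-6.44) + (18.56) + (-13.12) = 0.  So z_0 = -4 is a root, |z_0| = 4.
Divide out the factor (1 + 0.25 z) = (1 - z/z0) (since 1/z0 = -0.25):
  P(z) = (1 + 0.25 z)(1 + (1.36) z + (0.82) z^2)
  [check: z-coef 1.36 - (-0.25) = 1.61; z^2-coef 0.82 - (-0.25)(1.36) = 1.16; z^3-coef -(-0.25)(0.82) = 0.205.]
Remaining roots from the quadratic factor 1 + (1.36) z + (0.82) z^2:
  Set 1 + (1.36) z + (0.82) z^2 = 0, i.e. a z^2 + b z + c = 0 with a = 0.82, b = 1.36, c = 1.
  Discriminant D = b^2 - 4ac = (1.36)^2 - 4*(0.82)*1 = 1.8496 - (3.28) = -1.4304.
  D < 0, so the roots are the complex-conjugate pair z = (-b +/- i sqrt(-D)) / (2a) = -0.8293 +/- 0.7293i.
  For a conjugate pair |z|^2 = z * conj(z) = (product of roots) = c/a = 1/(0.82) = 1.219512, so |z| = sqrt(1.219512) = 1.1043 for both roots.
Moduli of all roots: 4.0000, 1.1043, 1.1043.
All moduli strictly greater than 1? Yes.
Verdict: Invertible.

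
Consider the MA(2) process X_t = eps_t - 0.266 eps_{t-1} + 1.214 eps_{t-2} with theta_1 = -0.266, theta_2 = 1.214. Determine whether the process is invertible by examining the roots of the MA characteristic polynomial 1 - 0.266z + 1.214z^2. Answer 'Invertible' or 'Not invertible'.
\text{Not invertible}

The MA(q) characteristic polynomial is P(z) = 1 - 0.266z + 1.214z^2.
Invertibility requires all roots to lie outside the unit circle, i.e. |z| > 1 for every root.
Set 1 + (-0.266) z + (1.214) z^2 = 0, i.e. a z^2 + b z + c = 0 with a = 1.214, b = -0.266, c = 1.
Discriminant D = b^2 - 4ac = (-0.266)^2 - 4*(1.214)*1 = 0.070756 - (4.856) = -4.785244.
D < 0, so the roots are the complex-conjugate pair z = (-b +/- i sqrt(-D)) / (2a) = 0.1096 +/- 0.901i.
For a conjugate pair |z|^2 = z * conj(z) = (product of roots) = c/a = 1/(1.214) = 0.823723, so |z| = sqrt(0.823723) = 0.9076 for both roots.
Moduli of all roots: 0.9076, 0.9076.
All moduli strictly greater than 1? No.
Verdict: Not invertible.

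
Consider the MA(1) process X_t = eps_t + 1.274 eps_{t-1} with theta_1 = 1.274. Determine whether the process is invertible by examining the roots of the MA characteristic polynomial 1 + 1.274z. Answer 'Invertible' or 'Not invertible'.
\text{Not invertible}

The MA(q) characteristic polynomial is P(z) = 1 + 1.274z.
Invertibility requires all roots to lie outside the unit circle, i.e. |z| > 1 for every root.
This is linear in z: 1 + (1.274) z = 0  =>  z = -1/(1.274) = -0.784929,  |z| = 0.784929.
Moduli of all roots: 0.7849.
All moduli strictly greater than 1? No.
Verdict: Not invertible.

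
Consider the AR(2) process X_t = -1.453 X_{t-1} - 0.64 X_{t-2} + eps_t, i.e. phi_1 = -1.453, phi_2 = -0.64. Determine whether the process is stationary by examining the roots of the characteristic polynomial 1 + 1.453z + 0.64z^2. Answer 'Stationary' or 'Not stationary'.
\text{Stationary}

The AR(p) characteristic polynomial is P(z) = 1 + 1.453z + 0.64z^2.
Stationarity requires all roots to lie outside the unit circle, i.e. |z| > 1 for every root.
Set 1 + (1.453) z + (0.64) z^2 = 0, i.e. a z^2 + b z + c = 0 with a = 0.64, b = 1.453, c = 1.
Discriminant D = b^2 - 4ac = (1.453)^2 - 4*(0.64)*1 = 2.111209 - (2.56) = -0.448791.
D < 0, so the roots are the complex-conjugate pair z = (-b +/- i sqrt(-D)) / (2a) = -1.1352 +/- 0.5234i.
For a conjugate pair |z|^2 = z * conj(z) = (product of roots) = c/a = 1/(0.64) = 1.5625, so |z| = sqrt(1.5625) = 1.25 for both roots.
Moduli of all roots: 1.2500, 1.2500.
All moduli strictly greater than 1? Yes.
Verdict: Stationary.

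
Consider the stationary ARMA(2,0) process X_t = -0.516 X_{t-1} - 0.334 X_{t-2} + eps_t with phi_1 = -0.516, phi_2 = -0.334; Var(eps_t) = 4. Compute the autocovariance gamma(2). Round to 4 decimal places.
\gamma(2) = -0.7116

Multiply the model equation by X_{t-k} and take expectations. With theta_0 = psi_0 = 1 and psi_j the MA(infinity) weights, this gives
  gamma(k) - sum_i phi_i gamma(k-i) = c_k,
  c_k = sigma^2 * sum_{j=k..q} theta_j psi_{j-k}   (c_k = 0 for k > q),
using gamma(-m) = gamma(m).
Pure AR (q = 0): c_0 = sigma^2 = 4, c_k = 0 for k >= 1.
Equations for k = 0, 1, 2 (AR order 2, c_2 = 0):
  (E0) gamma(0) = phi_1 gamma(1) + phi_2 gamma(2) + c_0
  (E1) gamma(1) = phi_1 gamma(0) + phi_2 gamma(1) + c_1
  (E2) gamma(2) = phi_1 gamma(1) + phi_2 gamma(0)
From (E1): gamma(1) = A gamma(0) + B with
  A = phi_1 / (1 - phi_2) = -0.516 / 1.334 = -0.386807,   B = c_1 / (1 - phi_2) = 0 / 1.334 = 0.
Insert (E2) into (E0): gamma(0) (1 - phi_2^2) = phi_1 (1 + phi_2) gamma(1) + c_0.
  phi_1 (1 + phi_2) = (-0.516)(0.666) = -0.343656,   1 - phi_2^2 = 0.888444.
Replace gamma(1) by A gamma(0) + B and collect gamma(0):
  gamma(0) [0.888444 - (-0.343656)(-0.386807)] = c_0 = 4
  gamma(0) * 0.755516 = 4
  gamma(0) = 4 / 0.755516 = 5.294398.
  gamma(1) = A gamma(0) = (-0.386807)(5.294398) = -2.047908.
  gamma(2) = phi_1 gamma(1) + phi_2 gamma(0) = (-0.516)(-2.047908) + (-0.334)(5.294398) = -0.711608.
Therefore gamma(2) = -0.7116 (to 4 decimal places).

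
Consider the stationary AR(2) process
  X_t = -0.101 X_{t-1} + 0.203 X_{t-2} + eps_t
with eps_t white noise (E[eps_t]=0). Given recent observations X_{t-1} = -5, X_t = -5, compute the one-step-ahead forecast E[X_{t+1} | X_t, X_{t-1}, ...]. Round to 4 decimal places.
E[X_{t+1} \mid \mathcal F_t] = -0.5100

For an AR(p) model X_t = c + sum_i phi_i X_{t-i} + eps_t, the
one-step-ahead conditional mean is
  E[X_{t+1} | X_t, ...] = c + sum_i phi_i X_{t+1-i}.
Substitute known values:
  E[X_{t+1} | ...] = (-0.101) * (-5) + (0.203) * (-5)
                   = -0.5100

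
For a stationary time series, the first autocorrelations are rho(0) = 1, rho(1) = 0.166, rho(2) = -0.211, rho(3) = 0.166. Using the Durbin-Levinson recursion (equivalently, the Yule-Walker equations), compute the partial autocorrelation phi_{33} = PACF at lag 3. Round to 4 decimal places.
\phi_{33} = 0.2739

The PACF at lag k is phi_{kk}, the last component of the solution
to the Yule-Walker system G_k phi = r_k where
  (G_k)_{ij} = rho(|i - j|), (r_k)_i = rho(i), i,j = 1..k.
Equivalently, Durbin-Levinson gives phi_{kk} iteratively:
  phi_{11} = rho(1)
  phi_{kk} = [rho(k) - sum_{j=1..k-1} phi_{k-1,j} rho(k-j)]
            / [1 - sum_{j=1..k-1} phi_{k-1,j} rho(j)],
  phi_{k,j} = phi_{k-1,j} - phi_{kk} phi_{k-1,k-j},  j = 1..k-1.
Step k = 1:
  phi_11 = rho(1) = 0.166.
Step k = 2:
  phi_22 = [rho(2) - phi_11 rho(1)] / [1 - phi_11 rho(1)] = [-0.211 - (0.166)(0.166)] / [1 - (0.166)(0.166)]
         = -0.238556 / 0.972444 = -0.245316.
  Update: phi_21 = phi_11 - phi_22 phi_11 = 0.166 - (-0.245316)(0.166) = 0.206722.
Step k = 3:
  phi_33 = [rho(3) - phi_21 rho(2) - phi_22 rho(1)] / [1 - phi_21 rho(1) - phi_22 rho(2)]
    numerator   = 0.166 - (0.206722)(-0.211) - (-0.245316)(0.166) = 0.25034088
    denominator = 1 - (0.206722)(0.166) - (-0.245316)(-0.211) = 0.91392241
  phi_33 = 0.25034088 / 0.91392241 = 0.2739.
Therefore phi_{33} = 0.2739.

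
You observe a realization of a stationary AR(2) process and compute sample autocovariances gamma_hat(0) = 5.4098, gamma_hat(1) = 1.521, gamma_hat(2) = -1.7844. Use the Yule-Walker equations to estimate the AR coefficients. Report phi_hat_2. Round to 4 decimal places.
\hat\phi_{2} = -0.4440

The Yule-Walker equations for an AR(p) process read, in matrix form,
  Gamma_p phi = r_p,   with   (Gamma_p)_{ij} = gamma(|i - j|),
                       (r_p)_i = gamma(i),   i,j = 1..p.
Substitute the sample gammas (Toeplitz matrix and right-hand side of size 2):
  Gamma_p = [[5.4098, 1.521], [1.521, 5.4098]]
  r_p     = [1.521, -1.7844]
Written out:
  5.4098 phi_1 + 1.521 phi_2 = 1.521
  1.521 phi_1 + 5.4098 phi_2 = -1.7844
Solve by Cramer's rule:
  det = gamma(0)^2 - gamma(1)^2 = (5.4098)^2 - (1.521)^2 = 29.26593604 - 2.313441 = 26.95249504
  phi_hat_1 = [gamma(1) gamma(0) - gamma(1) gamma(2)] / det = [(1.521)(5.4098) - (1.521)(-1.7844)] / 26.95249504 = 10.9423782 / 26.95249504 = 0.406
  phi_hat_2 = [gamma(0) gamma(2) - gamma(1)^2] / det = [(5.4098)(-1.7844) - (1.521)^2] / 26.95249504 = -11.96668812 / 26.95249504 = -0.444
So phi_hat = [0.4060, -0.4440].
Therefore phi_hat_2 = -0.4440.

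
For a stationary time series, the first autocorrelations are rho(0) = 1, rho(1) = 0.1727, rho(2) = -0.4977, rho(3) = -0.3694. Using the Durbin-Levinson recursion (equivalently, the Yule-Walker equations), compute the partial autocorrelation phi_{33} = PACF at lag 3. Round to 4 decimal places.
\phi_{33} = -0.2090

The PACF at lag k is phi_{kk}, the last component of the solution
to the Yule-Walker system G_k phi = r_k where
  (G_k)_{ij} = rho(|i - j|), (r_k)_i = rho(i), i,j = 1..k.
Equivalently, Durbin-Levinson gives phi_{kk} iteratively:
  phi_{11} = rho(1)
  phi_{kk} = [rho(k) - sum_{j=1..k-1} phi_{k-1,j} rho(k-j)]
            / [1 - sum_{j=1..k-1} phi_{k-1,j} rho(j)],
  phi_{k,j} = phi_{k-1,j} - phi_{kk} phi_{k-1,k-j},  j = 1..k-1.
Step k = 1:
  phi_11 = rho(1) = 0.1727.
Step k = 2:
  phi_22 = [rho(2) - phi_11 rho(1)] / [1 - phi_11 rho(1)] = [-0.4977 - (0.1727)(0.1727)] / [1 - (0.1727)(0.1727)]
         = -0.52752529 / 0.97017471 = -0.543743.
  Update: phi_21 = phi_11 - phi_22 phi_11 = 0.1727 - (-0.543743)(0.1727) = 0.266604.
Step k = 3:
  phi_33 = [rho(3) - phi_21 rho(2) - phi_22 rho(1)] / [1 - phi_21 rho(1) - phi_22 rho(2)]
    numerator   = -0.3694 - (0.266604)(-0.4977) - (-0.543743)(0.1727) = -0.14280668
    denominator = 1 - (0.266604)(0.1727) - (-0.543743)(-0.4977) = 0.68333675
  phi_33 = -0.14280668 / 0.68333675 = -0.209.
Therefore phi_{33} = -0.2090.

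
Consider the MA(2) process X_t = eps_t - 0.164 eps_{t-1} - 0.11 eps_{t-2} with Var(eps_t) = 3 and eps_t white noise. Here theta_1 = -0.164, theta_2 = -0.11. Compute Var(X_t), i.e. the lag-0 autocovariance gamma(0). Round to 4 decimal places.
\gamma(0) = 3.1170

For an MA(q) process X_t = eps_t + sum_i theta_i eps_{t-i} with
Var(eps_t) = sigma^2, the variance is
  gamma(0) = sigma^2 * (1 + sum_i theta_i^2).
  sum_i theta_i^2 = (-0.164)^2 + (-0.11)^2 = 0.026896 + 0.0121 = 0.038996.
  gamma(0) = 3 * (1 + 0.038996) = 3 * 1.038996 = 3.116988, which rounds to 3.1170.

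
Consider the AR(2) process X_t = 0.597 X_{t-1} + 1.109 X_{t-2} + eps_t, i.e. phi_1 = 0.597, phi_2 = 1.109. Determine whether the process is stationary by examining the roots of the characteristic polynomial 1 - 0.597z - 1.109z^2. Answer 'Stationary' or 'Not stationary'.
\text{Not stationary}

The AR(p) characteristic polynomial is P(z) = 1 - 0.597z - 1.109z^2.
Stationarity requires all roots to lie outside the unit circle, i.e. |z| > 1 for every root.
Set 1 + (-0.597) z + (-1.109) z^2 = 0, i.e. a z^2 + b z + c = 0 with a = -1.109, b = -0.597, c = 1.
Discriminant D = b^2 - 4ac = (-0.597)^2 - 4*(-1.109)*1 = 0.356409 - (-4.436) = 4.792409.
D >= 0, so the roots are real: z = (-b +/- sqrt(D)) / (2a) = (0.597 +/- 2.189157) / (-2.218).
  z_1 = (0.597 + 2.189157) / (-2.218) = -1.2562,   |z_1| = 1.2562.
  z_2 = (0.597 - 2.189157) / (-2.218) = 0.7178,   |z_2| = 0.7178.
Moduli of all roots: 1.2562, 0.7178.
All moduli strictly greater than 1? No.
Verdict: Not stationary.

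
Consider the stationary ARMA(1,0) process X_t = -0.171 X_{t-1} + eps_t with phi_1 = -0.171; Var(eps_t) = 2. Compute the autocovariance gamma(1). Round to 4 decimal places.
\gamma(1) = -0.3523

Multiply the model equation by X_{t-k} and take expectations. With theta_0 = psi_0 = 1 and psi_j the MA(infinity) weights, this gives
  gamma(k) - sum_i phi_i gamma(k-i) = c_k,
  c_k = sigma^2 * sum_{j=k..q} theta_j psi_{j-k}   (c_k = 0 for k > q),
using gamma(-m) = gamma(m).
Pure AR (q = 0): c_0 = sigma^2 = 2, c_k = 0 for k >= 1.
Equations for k = 0 and k = 1 (AR order 1):
  gamma(0) = phi_1 gamma(1) + c_0
  gamma(1) = phi_1 gamma(0) + c_1
Substituting the second into the first: gamma(0) (1 - phi_1^2) = c_0 + phi_1 c_1, so
  gamma(0) = c_0 / (1 - phi_1^2) = 2 / (1 - (-0.171)^2) = 2 / 0.970759 = 2.060244.
  gamma(1) = phi_1 gamma(0) = (-0.171)(2.060244) = -0.352302.
Therefore gamma(1) = -0.3523 (to 4 decimal places).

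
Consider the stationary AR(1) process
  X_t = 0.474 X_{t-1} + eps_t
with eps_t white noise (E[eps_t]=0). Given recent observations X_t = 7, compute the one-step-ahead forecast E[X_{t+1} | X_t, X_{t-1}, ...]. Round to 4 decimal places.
E[X_{t+1} \mid \mathcal F_t] = 3.3180

For an AR(p) model X_t = c + sum_i phi_i X_{t-i} + eps_t, the
one-step-ahead conditional mean is
  E[X_{t+1} | X_t, ...] = c + sum_i phi_i X_{t+1-i}.
Substitute known values:
  E[X_{t+1} | ...] = (0.474) * (7)
                   = 3.3180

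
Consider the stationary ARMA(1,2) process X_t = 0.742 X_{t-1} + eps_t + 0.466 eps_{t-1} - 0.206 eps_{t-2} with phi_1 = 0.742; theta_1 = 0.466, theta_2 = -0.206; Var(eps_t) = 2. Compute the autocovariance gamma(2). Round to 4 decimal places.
\gamma(2) = 3.7858

Multiply the model equation by X_{t-k} and take expectations. With theta_0 = psi_0 = 1 and psi_j the MA(infinity) weights, this gives
  gamma(k) - sum_i phi_i gamma(k-i) = c_k,
  c_k = sigma^2 * sum_{j=k..q} theta_j psi_{j-k}   (c_k = 0 for k > q),
using gamma(-m) = gamma(m).
psi-weights needed (psi_j = theta_j + sum_i phi_i psi_{j-i}):
  psi_1 = theta_1 + phi_1 = 0.466 + (0.742) = 1.208
  psi_2 = theta_2 + phi_1 psi_1 = -0.206 + (0.742)(1.208) = 0.690336
Right-hand sides:
  c_0 = sigma^2 (1 + theta_1 psi_1 + theta_2 psi_2) = 2 * (1 + (0.466)(1.208) + (-0.206)(0.690336)) = 2 * 1.420719 = 2.841438
  c_1 = sigma^2 (theta_1 + theta_2 psi_1) = 2 * (0.466 + (-0.206)(1.208)) = 0.434304
  c_2 = sigma^2 theta_2 = 2 * (-0.206) = -0.412
Equations for k = 0 and k = 1 (AR order 1):
  gamma(0) = phi_1 gamma(1) + c_0
  gamma(1) = phi_1 gamma(0) + c_1
Substituting the second into the first: gamma(0) (1 - phi_1^2) = c_0 + phi_1 c_1, so
  gamma(0) = (c_0 + phi_1 c_1) / (1 - phi_1^2) = (2.841438 + (0.742)(0.434304)) / (1 - (0.742)^2) = 3.163691 / 0.449436 = 7.039247.
  gamma(1) = phi_1 gamma(0) + c_1 = (0.742)(7.039247) + (0.434304) = 5.657425.
For k = 2: gamma(2) = phi_1 gamma(1) + c_2
  = (0.742)(5.657425) + (-0.412) = 3.78581.
Therefore gamma(2) = 3.7858 (to 4 decimal places).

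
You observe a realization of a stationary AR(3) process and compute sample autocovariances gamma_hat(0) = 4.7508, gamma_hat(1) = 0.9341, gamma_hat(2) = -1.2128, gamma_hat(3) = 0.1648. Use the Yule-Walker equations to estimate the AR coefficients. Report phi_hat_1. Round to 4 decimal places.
\hat\phi_{1} = 0.3130

The Yule-Walker equations for an AR(p) process read, in matrix form,
  Gamma_p phi = r_p,   with   (Gamma_p)_{ij} = gamma(|i - j|),
                       (r_p)_i = gamma(i),   i,j = 1..p.
Substitute the sample gammas (Toeplitz matrix and right-hand side of size 3):
  Gamma_p = [[4.7508, 0.9341, -1.2128], [0.9341, 4.7508, 0.9341], [-1.2128, 0.9341, 4.7508]]
  r_p     = [0.9341, -1.2128, 0.1648]
Written out (R1..R3):
  (R1) 4.7508 phi_1 + 0.9341 phi_2 - 1.2128 phi_3 = 0.9341
  (R2) 0.9341 phi_1 + 4.7508 phi_2 + 0.9341 phi_3 = -1.2128
  (R3) -1.2128 phi_1 + 0.9341 phi_2 + 4.7508 phi_3 = 0.1648
Gaussian elimination:
  R2 <- R2 - (0.9341/4.7508) R1 = R2 - (0.19662) R1:  4.567138 phi_2 + 1.17256 phi_3 = -1.396462
  R3 <- R3 - (-1.2128/4.7508) R1 = R3 - (-0.255283) R1:  1.17256 phi_2 + 4.441192 phi_3 = 0.40326
  R3 <- R3 - (1.17256/4.567138) R2 = R3 - (0.256739) R2:  4.140151 phi_3 = 0.761786
Back-substitution:
  phi_hat_3 = 0.761786 / 4.140151 = 0.184
  phi_hat_2 = (-1.396462 - (1.17256)(0.184)) / 4.567138 = -0.353003
  phi_hat_1 = (0.9341 - (0.9341)(-0.353003) - (-1.2128)(0.184)) / 4.7508 = 0.312999
So phi_hat = [0.3130, -0.3530, 0.1840].
Therefore phi_hat_1 = 0.3130.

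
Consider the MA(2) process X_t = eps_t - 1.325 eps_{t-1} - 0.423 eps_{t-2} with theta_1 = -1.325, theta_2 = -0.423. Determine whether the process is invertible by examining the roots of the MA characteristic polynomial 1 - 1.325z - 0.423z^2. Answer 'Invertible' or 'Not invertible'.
\text{Not invertible}

The MA(q) characteristic polynomial is P(z) = 1 - 1.325z - 0.423z^2.
Invertibility requires all roots to lie outside the unit circle, i.e. |z| > 1 for every root.
Set 1 + (-1.325) z + (-0.423) z^2 = 0, i.e. a z^2 + b z + c = 0 with a = -0.423, b = -1.325, c = 1.
Discriminant D = b^2 - 4ac = (-1.325)^2 - 4*(-0.423)*1 = 1.755625 - (-1.692) = 3.447625.
D >= 0, so the roots are real: z = (-b +/- sqrt(D)) / (2a) = (1.325 +/- 1.856778) / (-0.846).
  z_1 = (1.325 + 1.856778) / (-0.846) = -3.761,   |z_1| = 3.761.
  z_2 = (1.325 - 1.856778) / (-0.846) = 0.6286,   |z_2| = 0.6286.
Moduli of all roots: 3.7610, 0.6286.
All moduli strictly greater than 1? No.
Verdict: Not invertible.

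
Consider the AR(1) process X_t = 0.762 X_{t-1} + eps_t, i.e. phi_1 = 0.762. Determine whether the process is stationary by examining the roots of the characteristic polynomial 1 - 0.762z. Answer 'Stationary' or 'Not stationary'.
\text{Stationary}

The AR(p) characteristic polynomial is P(z) = 1 - 0.762z.
Stationarity requires all roots to lie outside the unit circle, i.e. |z| > 1 for every root.
This is linear in z: 1 + (-0.762) z = 0  =>  z = -1/(-0.762) = 1.312336,  |z| = 1.312336.
Moduli of all roots: 1.3123.
All moduli strictly greater than 1? Yes.
Verdict: Stationary.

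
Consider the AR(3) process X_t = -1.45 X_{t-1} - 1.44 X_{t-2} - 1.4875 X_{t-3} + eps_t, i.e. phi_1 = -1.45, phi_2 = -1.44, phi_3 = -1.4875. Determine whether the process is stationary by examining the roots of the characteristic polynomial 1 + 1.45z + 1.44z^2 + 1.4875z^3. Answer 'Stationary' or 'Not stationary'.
\text{Not stationary}

The AR(p) characteristic polynomial is P(z) = 1 + 1.45z + 1.44z^2 + 1.4875z^3.
Stationarity requires all roots to lie outside the unit circle, i.e. |z| > 1 for every root.
Degree 3: look for a simple real root z0 first, then factor out (1 - z/z0) and solve the remaining quadratic.
Testing z0 = -0.8: P(-0.8) = 1 + (1.45)(-0.8) + (1.44)(-0.8)^2 + (1.4875)(-0.8)^3
  = 1 + (-1.16) + (0.9216) + (-0.7616) = 0.  So z_0 = -0.8 is a root, |z_0| = 0.8.
Divide out the factor (1 + 1.25 z) = (1 - z/z0) (since 1/z0 = -1.25):
  P(z) = (1 + 1.25 z)(1 + (0.2) z + (1.19) z^2)
  [check: z-coef 0.2 - (-1.25) = 1.45; z^2-coef 1.19 - (-1.25)(0.2) = 1.44; z^3-coef -(-1.25)(1.19) = 1.4875.]
Remaining roots from the quadratic factor 1 + (0.2) z + (1.19) z^2:
  Set 1 + (0.2) z + (1.19) z^2 = 0, i.e. a z^2 + b z + c = 0 with a = 1.19, b = 0.2, c = 1.
  Discriminant D = b^2 - 4ac = (0.2)^2 - 4*(1.19)*1 = 0.04 - (4.76) = -4.72.
  D < 0, so the roots are the complex-conjugate pair z = (-b +/- i sqrt(-D)) / (2a) = -0.084 +/- 0.9128i.
  For a conjugate pair |z|^2 = z * conj(z) = (product of roots) = c/a = 1/(1.19) = 0.840336, so |z| = sqrt(0.840336) = 0.9167 for both roots.
Moduli of all roots: 0.8000, 0.9167, 0.9167.
All moduli strictly greater than 1? No.
Verdict: Not stationary.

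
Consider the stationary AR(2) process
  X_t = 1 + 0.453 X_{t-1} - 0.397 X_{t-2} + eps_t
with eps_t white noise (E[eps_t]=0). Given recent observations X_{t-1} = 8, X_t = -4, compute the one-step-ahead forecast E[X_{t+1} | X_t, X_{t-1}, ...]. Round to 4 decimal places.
E[X_{t+1} \mid \mathcal F_t] = -3.9880

For an AR(p) model X_t = c + sum_i phi_i X_{t-i} + eps_t, the
one-step-ahead conditional mean is
  E[X_{t+1} | X_t, ...] = c + sum_i phi_i X_{t+1-i}.
Substitute known values:
  E[X_{t+1} | ...] = 1 + (0.453) * (-4) + (-0.397) * (8)
                   = -3.9880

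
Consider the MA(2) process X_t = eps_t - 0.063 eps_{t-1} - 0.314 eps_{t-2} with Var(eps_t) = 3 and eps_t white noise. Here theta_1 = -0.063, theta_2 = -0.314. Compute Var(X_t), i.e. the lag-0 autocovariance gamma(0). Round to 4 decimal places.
\gamma(0) = 3.3077

For an MA(q) process X_t = eps_t + sum_i theta_i eps_{t-i} with
Var(eps_t) = sigma^2, the variance is
  gamma(0) = sigma^2 * (1 + sum_i theta_i^2).
  sum_i theta_i^2 = (-0.063)^2 + (-0.314)^2 = 0.003969 + 0.098596 = 0.102565.
  gamma(0) = 3 * (1 + 0.102565) = 3 * 1.102565 = 3.307695, which rounds to 3.3077.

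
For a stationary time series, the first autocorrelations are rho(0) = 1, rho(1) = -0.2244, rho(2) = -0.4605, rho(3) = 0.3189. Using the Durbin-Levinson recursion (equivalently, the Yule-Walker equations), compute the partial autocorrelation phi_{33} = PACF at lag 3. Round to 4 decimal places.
\phi_{33} = 0.0582

The PACF at lag k is phi_{kk}, the last component of the solution
to the Yule-Walker system G_k phi = r_k where
  (G_k)_{ij} = rho(|i - j|), (r_k)_i = rho(i), i,j = 1..k.
Equivalently, Durbin-Levinson gives phi_{kk} iteratively:
  phi_{11} = rho(1)
  phi_{kk} = [rho(k) - sum_{j=1..k-1} phi_{k-1,j} rho(k-j)]
            / [1 - sum_{j=1..k-1} phi_{k-1,j} rho(j)],
  phi_{k,j} = phi_{k-1,j} - phi_{kk} phi_{k-1,k-j},  j = 1..k-1.
Step k = 1:
  phi_11 = rho(1) = -0.2244.
Step k = 2:
  phi_22 = [rho(2) - phi_11 rho(1)] / [1 - phi_11 rho(1)] = [-0.4605 - (-0.2244)(-0.2244)] / [1 - (-0.2244)(-0.2244)]
         = -0.51085536 / 0.94964464 = -0.537944.
  Update: phi_21 = phi_11 - phi_22 phi_11 = -0.2244 - (-0.537944)(-0.2244) = -0.345115.
Step k = 3:
  phi_33 = [rho(3) - phi_21 rho(2) - phi_22 rho(1)] / [1 - phi_21 rho(1) - phi_22 rho(2)]
    numerator   = 0.3189 - (-0.345115)(-0.4605) - (-0.537944)(-0.2244) = 0.03926017
    denominator = 1 - (-0.345115)(-0.2244) - (-0.537944)(-0.4605) = 0.67483321
  phi_33 = 0.03926017 / 0.67483321 = 0.0582.
Therefore phi_{33} = 0.0582.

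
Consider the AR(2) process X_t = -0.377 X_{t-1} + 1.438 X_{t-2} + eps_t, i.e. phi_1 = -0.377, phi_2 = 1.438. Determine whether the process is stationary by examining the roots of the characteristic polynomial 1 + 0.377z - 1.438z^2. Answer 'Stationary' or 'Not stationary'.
\text{Not stationary}

The AR(p) characteristic polynomial is P(z) = 1 + 0.377z - 1.438z^2.
Stationarity requires all roots to lie outside the unit circle, i.e. |z| > 1 for every root.
Set 1 + (0.377) z + (-1.438) z^2 = 0, i.e. a z^2 + b z + c = 0 with a = -1.438, b = 0.377, c = 1.
Discriminant D = b^2 - 4ac = (0.377)^2 - 4*(-1.438)*1 = 0.142129 - (-5.752) = 5.894129.
D >= 0, so the roots are real: z = (-b +/- sqrt(D)) / (2a) = (-0.377 +/- 2.427783) / (-2.876).
  z_1 = (-0.377 + 2.427783) / (-2.876) = -0.7131,   |z_1| = 0.7131.
  z_2 = (-0.377 - 2.427783) / (-2.876) = 0.9752,   |z_2| = 0.9752.
Moduli of all roots: 0.7131, 0.9752.
All moduli strictly greater than 1? No.
Verdict: Not stationary.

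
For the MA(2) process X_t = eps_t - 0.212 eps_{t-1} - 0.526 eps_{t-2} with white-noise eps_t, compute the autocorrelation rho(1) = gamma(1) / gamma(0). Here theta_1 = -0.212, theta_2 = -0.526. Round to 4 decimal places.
\rho(1) = -0.0760

For an MA(q) process with theta_0 = 1, the autocovariance is
  gamma(k) = sigma^2 * sum_{i=0..q-k} theta_i * theta_{i+k},
and rho(k) = gamma(k) / gamma(0). Sigma^2 cancels.
  numerator   = (1)*(-0.212) + (-0.212)*(-0.526) = -0.100488.
  denominator = (1)^2 + (-0.212)^2 + (-0.526)^2 = 1.32162.
  rho(1) = -0.100488 / 1.32162 = -0.0760.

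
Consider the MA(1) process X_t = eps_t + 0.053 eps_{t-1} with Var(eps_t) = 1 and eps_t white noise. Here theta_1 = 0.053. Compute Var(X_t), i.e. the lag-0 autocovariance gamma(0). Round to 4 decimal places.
\gamma(0) = 1.0028

For an MA(q) process X_t = eps_t + sum_i theta_i eps_{t-i} with
Var(eps_t) = sigma^2, the variance is
  gamma(0) = sigma^2 * (1 + sum_i theta_i^2).
  sum_i theta_i^2 = (0.053)^2 = 0.002809.
  gamma(0) = 1 * (1 + 0.002809) = 1 * 1.002809 = 1.002809, which rounds to 1.0028.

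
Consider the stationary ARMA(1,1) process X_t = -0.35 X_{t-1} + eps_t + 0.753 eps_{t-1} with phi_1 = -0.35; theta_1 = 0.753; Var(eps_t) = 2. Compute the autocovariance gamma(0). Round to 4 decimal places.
\gamma(0) = 2.3702

Multiply the model equation by X_{t-k} and take expectations. With theta_0 = psi_0 = 1 and psi_j the MA(infinity) weights, this gives
  gamma(k) - sum_i phi_i gamma(k-i) = c_k,
  c_k = sigma^2 * sum_{j=k..q} theta_j psi_{j-k}   (c_k = 0 for k > q),
using gamma(-m) = gamma(m).
psi-weights needed (psi_j = theta_j + sum_i phi_i psi_{j-i}):
  psi_1 = theta_1 + phi_1 = 0.753 + (-0.35) = 0.403
Right-hand sides:
  c_0 = sigma^2 (1 + theta_1 psi_1) = 2 * (1 + (0.753)(0.403)) = 2 * 1.303459 = 2.606918
  c_1 = sigma^2 theta_1 = 2 * (0.753) = 1.506
  c_2 = 0
Equations for k = 0 and k = 1 (AR order 1):
  gamma(0) = phi_1 gamma(1) + c_0
  gamma(1) = phi_1 gamma(0) + c_1
Substituting the second into the first: gamma(0) (1 - phi_1^2) = c_0 + phi_1 c_1, so
  gamma(0) = (c_0 + phi_1 c_1) / (1 - phi_1^2) = (2.606918 + (-0.35)(1.506)) / (1 - (-0.35)^2) = 2.079818 / 0.8775 = 2.370163.
Therefore gamma(0) = 2.3702 (to 4 decimal places).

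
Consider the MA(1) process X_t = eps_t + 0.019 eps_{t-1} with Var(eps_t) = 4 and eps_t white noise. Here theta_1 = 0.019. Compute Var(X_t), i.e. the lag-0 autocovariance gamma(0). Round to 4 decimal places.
\gamma(0) = 4.0014

For an MA(q) process X_t = eps_t + sum_i theta_i eps_{t-i} with
Var(eps_t) = sigma^2, the variance is
  gamma(0) = sigma^2 * (1 + sum_i theta_i^2).
  sum_i theta_i^2 = (0.019)^2 = 0.000361.
  gamma(0) = 4 * (1 + 0.000361) = 4 * 1.000361 = 4.001444, which rounds to 4.0014.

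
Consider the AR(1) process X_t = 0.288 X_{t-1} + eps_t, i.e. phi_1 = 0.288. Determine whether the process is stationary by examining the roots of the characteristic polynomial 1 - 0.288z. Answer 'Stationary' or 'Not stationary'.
\text{Stationary}

The AR(p) characteristic polynomial is P(z) = 1 - 0.288z.
Stationarity requires all roots to lie outside the unit circle, i.e. |z| > 1 for every root.
This is linear in z: 1 + (-0.288) z = 0  =>  z = -1/(-0.288) = 3.472222,  |z| = 3.472222.
Moduli of all roots: 3.4722.
All moduli strictly greater than 1? Yes.
Verdict: Stationary.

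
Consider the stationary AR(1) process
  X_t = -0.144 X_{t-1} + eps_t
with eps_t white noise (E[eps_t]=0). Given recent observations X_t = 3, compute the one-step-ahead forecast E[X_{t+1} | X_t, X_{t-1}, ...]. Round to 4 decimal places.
E[X_{t+1} \mid \mathcal F_t] = -0.4320

For an AR(p) model X_t = c + sum_i phi_i X_{t-i} + eps_t, the
one-step-ahead conditional mean is
  E[X_{t+1} | X_t, ...] = c + sum_i phi_i X_{t+1-i}.
Substitute known values:
  E[X_{t+1} | ...] = (-0.144) * (3)
                   = -0.4320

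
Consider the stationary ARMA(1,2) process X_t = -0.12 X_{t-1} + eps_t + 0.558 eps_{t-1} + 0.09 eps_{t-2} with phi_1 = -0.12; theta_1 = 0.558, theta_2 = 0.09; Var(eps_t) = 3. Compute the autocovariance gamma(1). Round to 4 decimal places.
\gamma(1) = 1.3627

Multiply the model equation by X_{t-k} and take expectations. With theta_0 = psi_0 = 1 and psi_j the MA(infinity) weights, this gives
  gamma(k) - sum_i phi_i gamma(k-i) = c_k,
  c_k = sigma^2 * sum_{j=k..q} theta_j psi_{j-k}   (c_k = 0 for k > q),
using gamma(-m) = gamma(m).
psi-weights needed (psi_j = theta_j + sum_i phi_i psi_{j-i}):
  psi_1 = theta_1 + phi_1 = 0.558 + (-0.12) = 0.438
  psi_2 = theta_2 + phi_1 psi_1 = 0.09 + (-0.12)(0.438) = 0.03744
Right-hand sides:
  c_0 = sigma^2 (1 + theta_1 psi_1 + theta_2 psi_2) = 3 * (1 + (0.558)(0.438) + (0.09)(0.03744)) = 3 * 1.247774 = 3.743321
  c_1 = sigma^2 (theta_1 + theta_2 psi_1) = 3 * (0.558 + (0.09)(0.438)) = 1.79226
  c_2 = sigma^2 theta_2 = 3 * (0.09) = 0.27
Equations for k = 0 and k = 1 (AR order 1):
  gamma(0) = phi_1 gamma(1) + c_0
  gamma(1) = phi_1 gamma(0) + c_1
Substituting the second into the first: gamma(0) (1 - phi_1^2) = c_0 + phi_1 c_1, so
  gamma(0) = (c_0 + phi_1 c_1) / (1 - phi_1^2) = (3.743321 + (-0.12)(1.79226)) / (1 - (-0.12)^2) = 3.52825 / 0.9856 = 3.579799.
  gamma(1) = phi_1 gamma(0) + c_1 = (-0.12)(3.579799) + (1.79226) = 1.362684.
Therefore gamma(1) = 1.3627 (to 4 decimal places).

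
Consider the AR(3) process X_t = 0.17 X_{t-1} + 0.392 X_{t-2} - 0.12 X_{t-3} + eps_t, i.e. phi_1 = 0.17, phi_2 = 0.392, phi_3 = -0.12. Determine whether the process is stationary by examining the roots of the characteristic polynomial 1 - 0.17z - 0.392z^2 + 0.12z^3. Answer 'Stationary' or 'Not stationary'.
\text{Stationary}

The AR(p) characteristic polynomial is P(z) = 1 - 0.17z - 0.392z^2 + 0.12z^3.
Stationarity requires all roots to lie outside the unit circle, i.e. |z| > 1 for every root.
Degree 3: look for a simple real root z0 first, then factor out (1 - z/z0) and solve the remaining quadratic.
Testing z0 = 2.5: P(2.5) = 1 + (-0.17)(2.5) + (-0.392)(2.5)^2 + (0.12)(2.5)^3
  = 1 + (-0.425) + (-2.45) + (1.875) = 0.  So z_0 = 2.5 is a root, |z_0| = 2.5.
Divide out the factor (1 - 0.4 z) = (1 - z/z0) (since 1/z0 = 0.4):
  P(z) = (1 - 0.4 z)(1 + (0.23) z + (-0.3) z^2)
  [check: z-coef 0.23 - (0.4) = -0.17; z^2-coef -0.3 - (0.4)(0.23) = -0.392; z^3-coef -(0.4)(-0.3) = 0.12.]
Remaining roots from the quadratic factor 1 + (0.23) z + (-0.3) z^2:
  Set 1 + (0.23) z + (-0.3) z^2 = 0, i.e. a z^2 + b z + c = 0 with a = -0.3, b = 0.23, c = 1.
  Discriminant D = b^2 - 4ac = (0.23)^2 - 4*(-0.3)*1 = 0.0529 - (-1.2) = 1.2529.
  D >= 0, so the roots are real: z = (-b +/- sqrt(D)) / (2a) = (-0.23 +/- 1.11933) / (-0.6).
    z_1 = (-0.23 + 1.11933) / (-0.6) = -1.4822,   |z_1| = 1.4822.
    z_2 = (-0.23 - 1.11933) / (-0.6) = 2.2489,   |z_2| = 2.2489.
Moduli of all roots: 2.5000, 1.4822, 2.2489.
All moduli strictly greater than 1? Yes.
Verdict: Stationary.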